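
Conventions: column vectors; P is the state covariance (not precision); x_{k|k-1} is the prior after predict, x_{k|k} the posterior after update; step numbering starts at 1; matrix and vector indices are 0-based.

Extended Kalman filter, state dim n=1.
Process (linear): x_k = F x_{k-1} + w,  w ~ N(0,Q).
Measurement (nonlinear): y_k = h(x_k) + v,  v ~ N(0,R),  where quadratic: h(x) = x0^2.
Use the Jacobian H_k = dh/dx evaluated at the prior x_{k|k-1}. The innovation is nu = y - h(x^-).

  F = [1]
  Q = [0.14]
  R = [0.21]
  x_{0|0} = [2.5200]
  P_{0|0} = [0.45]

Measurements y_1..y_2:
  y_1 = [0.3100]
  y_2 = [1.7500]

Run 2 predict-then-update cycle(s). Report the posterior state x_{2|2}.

x_post = [1.3255]

step 1: x^-=[2.5200]  P^-=[0.5900]  H_jac=[5.0400]  S=[15.1969]  K=[0.1957]  nu=[-6.0404]  x^+=[1.3381]  P^+=[0.0082]
step 2: x^-=[1.3381]  P^-=[0.1482]  H_jac=[2.6761]  S=[1.2710]  K=[0.3119]  nu=[-0.0404]  x^+=[1.3255]  P^+=[0.0245]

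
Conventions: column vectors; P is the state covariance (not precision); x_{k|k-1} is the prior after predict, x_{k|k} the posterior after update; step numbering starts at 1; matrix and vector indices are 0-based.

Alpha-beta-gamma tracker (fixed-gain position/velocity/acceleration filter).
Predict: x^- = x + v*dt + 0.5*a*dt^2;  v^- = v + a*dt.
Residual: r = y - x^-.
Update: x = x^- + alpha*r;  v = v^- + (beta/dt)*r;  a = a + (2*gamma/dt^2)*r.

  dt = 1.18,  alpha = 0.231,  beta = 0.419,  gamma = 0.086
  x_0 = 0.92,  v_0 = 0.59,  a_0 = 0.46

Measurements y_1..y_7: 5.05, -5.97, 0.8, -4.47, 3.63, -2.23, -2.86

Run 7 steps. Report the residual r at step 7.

step 1: x_pred=1.9365  r=3.1135  x^+=2.6557  v^+=2.2384  a^+=0.8446
step 2: x_pred=5.8850  r=-11.8550  x^+=3.1465  v^+=-0.9745  a^+=-0.6198
step 3: x_pred=1.5650  r=-0.7650  x^+=1.3883  v^+=-1.9775  a^+=-0.7143
step 4: x_pred=-1.4425  r=-3.0275  x^+=-2.1418  v^+=-3.8955  a^+=-1.0883
step 5: x_pred=-7.4961  r=11.1261  x^+=-4.9260  v^+=-1.2289  a^+=0.2861
step 6: x_pred=-6.1770  r=3.9470  x^+=-5.2652  v^+=0.5102  a^+=0.7737
step 7: x_pred=-4.1246  r=1.2646  x^+=-3.8325  v^+=1.8721  a^+=0.9299

resid = 1.2646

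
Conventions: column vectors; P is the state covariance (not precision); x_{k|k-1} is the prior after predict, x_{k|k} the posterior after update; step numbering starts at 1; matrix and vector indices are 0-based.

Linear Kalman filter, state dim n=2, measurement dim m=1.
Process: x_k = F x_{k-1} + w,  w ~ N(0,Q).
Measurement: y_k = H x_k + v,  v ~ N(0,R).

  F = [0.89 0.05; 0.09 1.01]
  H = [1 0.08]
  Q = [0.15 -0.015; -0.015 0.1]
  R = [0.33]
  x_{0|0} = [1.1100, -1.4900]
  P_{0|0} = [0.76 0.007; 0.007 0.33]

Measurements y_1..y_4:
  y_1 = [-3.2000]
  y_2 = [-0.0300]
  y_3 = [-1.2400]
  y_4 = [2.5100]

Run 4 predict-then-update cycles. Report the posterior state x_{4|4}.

x_post = [0.6811, -1.5615]

step 1: x^-=[0.9134, -1.4050]  P^-=[0.7534 0.0689; 0.0689 0.4441]  S=[1.0973]  K=[0.6917; 0.0951]  nu=[-4.0010]  x^+=[-1.8539, -1.7856]  P^+=[0.2285 -0.0033; -0.0033 0.4341]
step 2: x^-=[-1.7393, -1.9703]  P^-=[0.3318 0.0222; 0.0222 0.5441]  S=[0.6688]  K=[0.4987; 0.0983]  nu=[1.8669]  x^+=[-0.8082, -1.7868]  P^+=[0.1654 -0.0106; -0.0106 0.5376]
step 3: x^-=[-0.8086, -1.8774]  P^-=[0.2814 0.0158; 0.0158 0.6479]  S=[0.6181]  K=[0.4574; 0.1095]  nu=[-0.2812]  x^+=[-0.9372, -1.9082]  P^+=[0.1521 -0.0151; -0.0151 0.6405]
step 4: x^-=[-0.9295, -2.0117]  P^-=[0.2708 0.0159; 0.0159 0.7518]  S=[0.6081]  K=[0.4473; 0.1250]  nu=[3.6005]  x^+=[0.6811, -1.5615]  P^+=[0.1491 -0.0181; -0.0181 0.7423]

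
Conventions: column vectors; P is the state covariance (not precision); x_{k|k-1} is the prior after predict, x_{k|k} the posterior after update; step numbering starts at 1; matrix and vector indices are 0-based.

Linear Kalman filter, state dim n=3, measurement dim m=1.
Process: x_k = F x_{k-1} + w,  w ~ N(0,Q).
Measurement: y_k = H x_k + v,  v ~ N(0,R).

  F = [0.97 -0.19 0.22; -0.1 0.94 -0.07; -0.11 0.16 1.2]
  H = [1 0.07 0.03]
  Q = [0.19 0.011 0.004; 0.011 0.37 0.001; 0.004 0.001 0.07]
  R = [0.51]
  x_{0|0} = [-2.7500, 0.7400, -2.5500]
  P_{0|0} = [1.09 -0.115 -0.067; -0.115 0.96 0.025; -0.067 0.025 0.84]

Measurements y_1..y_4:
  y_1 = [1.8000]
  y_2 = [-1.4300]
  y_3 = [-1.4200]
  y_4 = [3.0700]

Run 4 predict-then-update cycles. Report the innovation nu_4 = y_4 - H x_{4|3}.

step 1: x^-=[-3.3691, 1.1491, -2.6391]  P^-=[1.3026 -0.3746 -0.0212; -0.3746 1.2507 0.1360; -0.0212 0.1360 1.3487]  S=[1.7668]  K=[0.7221; -0.1602; 0.0163]  nu=[5.1678]  x^+=[0.3624, 0.3213, -2.5548]  P^+=[0.3814 -0.1703 -0.0420; -0.1703 1.2053 0.1406; -0.0420 0.1406 1.3482]
step 2: x^-=[-0.2716, 0.4446, -3.0542]  P^-=[0.6908 -0.3858 0.1777; -0.3858 1.4584 0.2553; 0.1777 0.2553 2.1180]  S=[1.1675]  K=[0.5731; -0.2365; 0.2219]  nu=[-1.0979]  x^+=[-0.9008, 0.7042, -3.2979]  P^+=[0.3073 -0.2276 0.0292; -0.2276 1.3931 0.3166; 0.0292 0.3166 2.0605]
step 3: x^-=[-1.7331, 0.9829, -3.7457]  P^-=[0.6991 -0.4442 0.4050; -0.4442 1.6156 0.4182; 0.4050 0.4182 3.1984]  S=[1.1837]  K=[0.5746; -0.2691; 0.4479]  nu=[0.3566]  x^+=[-1.5282, 0.8869, -3.5859]  P^+=[0.3083 -0.2612 0.1003; -0.2612 1.5299 0.5609; 0.1003 0.5609 2.9609]
step 4: x^-=[-2.4397, 1.2376, -3.9931]  P^-=[0.7708 -0.4664 0.6665; -0.4664 1.7161 0.6321; 0.6665 0.6321 4.5747]  S=[1.2707]  K=[0.5967; -0.2576; 0.6674]  nu=[5.5429]  x^+=[0.8674, -0.1902, -0.2940]  P^+=[0.3185 -0.2711 0.1606; -0.2711 1.6318 0.8505; 0.1606 0.8505 4.0087]

innov = [5.5429]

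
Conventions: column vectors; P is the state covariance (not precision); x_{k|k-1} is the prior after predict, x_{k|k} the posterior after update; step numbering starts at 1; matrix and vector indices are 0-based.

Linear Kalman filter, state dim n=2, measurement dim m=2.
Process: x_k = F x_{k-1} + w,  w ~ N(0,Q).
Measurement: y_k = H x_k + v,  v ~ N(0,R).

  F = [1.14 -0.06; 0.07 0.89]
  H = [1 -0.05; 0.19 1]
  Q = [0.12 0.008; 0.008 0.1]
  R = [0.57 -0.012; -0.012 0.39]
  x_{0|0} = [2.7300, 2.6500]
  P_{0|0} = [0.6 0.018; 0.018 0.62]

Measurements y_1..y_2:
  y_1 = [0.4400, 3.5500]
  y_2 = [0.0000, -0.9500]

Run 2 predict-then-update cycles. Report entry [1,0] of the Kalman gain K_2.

step 1: x^-=[2.9532, 2.5496]  P^-=[0.8995 0.0410; 0.0410 0.5963]  S=[1.4669 0.1697; 0.1697 1.0343]  K=[0.5995 0.1065; -0.0611 0.5940]  nu=[-2.3857, 0.4393]  x^+=[1.5698, 2.9564]  P^+=[0.3389 -0.0301; -0.0301 0.2381]
step 2: x^-=[1.6121, 2.7410]  P^-=[0.5654 -0.0080; -0.0080 0.2865]  S=[1.1370 0.0731; 0.0731 0.6939]  K=[0.4918 0.0914; -0.0464 0.4156]  nu=[-1.4751, -3.9973]  x^+=[0.5213, 1.1481]  P^+=[0.2781 -0.0231; -0.0231 0.1670]

K[1,0] = -0.0464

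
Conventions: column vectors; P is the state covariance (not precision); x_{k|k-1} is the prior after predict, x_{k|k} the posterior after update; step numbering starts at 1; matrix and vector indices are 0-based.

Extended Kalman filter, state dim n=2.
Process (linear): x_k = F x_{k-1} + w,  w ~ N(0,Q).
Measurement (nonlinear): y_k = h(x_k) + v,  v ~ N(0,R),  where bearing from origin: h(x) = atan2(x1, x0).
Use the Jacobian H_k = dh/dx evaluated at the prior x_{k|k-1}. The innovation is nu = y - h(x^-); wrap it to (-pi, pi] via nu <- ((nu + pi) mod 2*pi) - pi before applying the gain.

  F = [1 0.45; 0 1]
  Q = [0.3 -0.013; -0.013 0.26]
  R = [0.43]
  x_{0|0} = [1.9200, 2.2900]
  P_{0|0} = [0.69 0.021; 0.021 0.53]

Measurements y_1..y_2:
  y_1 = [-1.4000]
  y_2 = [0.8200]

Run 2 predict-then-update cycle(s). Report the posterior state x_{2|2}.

x_post = [4.2784, 1.8890]

step 1: x^-=[2.9505, 2.2900]  P^-=[1.1162 0.2465; 0.2465 0.7900]  H_jac=[-0.1642 0.2115]  S=[0.4783]  K=[-0.2741; 0.2647]  nu=[-2.0600]  x^+=[3.5152, 1.7446]  P^+=[1.0803 0.2812; 0.2812 0.7565]
step 2: x^-=[4.3002, 1.7446]  P^-=[1.7866 0.6086; 0.6086 1.0165]  H_jac=[-0.0810 0.1997]  S=[0.4626]  K=[-0.0502; 0.3322]  nu=[0.4346]  x^+=[4.2784, 1.8890]  P^+=[1.7854 0.6163; 0.6163 0.9654]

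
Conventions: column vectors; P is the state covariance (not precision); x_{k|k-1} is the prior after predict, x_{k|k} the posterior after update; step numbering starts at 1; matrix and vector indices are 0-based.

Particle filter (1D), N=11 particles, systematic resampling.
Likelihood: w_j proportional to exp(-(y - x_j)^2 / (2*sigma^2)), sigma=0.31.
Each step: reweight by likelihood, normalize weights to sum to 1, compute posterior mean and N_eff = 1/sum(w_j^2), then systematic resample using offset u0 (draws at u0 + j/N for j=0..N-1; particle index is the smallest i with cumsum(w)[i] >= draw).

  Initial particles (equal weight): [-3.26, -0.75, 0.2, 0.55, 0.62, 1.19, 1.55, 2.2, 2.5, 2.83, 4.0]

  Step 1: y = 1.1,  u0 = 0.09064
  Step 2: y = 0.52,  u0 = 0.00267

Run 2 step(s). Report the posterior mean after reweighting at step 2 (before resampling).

step 1: w=[0.0000, 0.0000, 0.0081, 0.1131, 0.1645, 0.5231, 0.1902, 0.0010, 0.0000, 0.0000, 0.0000]  mean=1.0854  Neff=2.8595  idx=[3, 4, 4, 5, 5, 5, 5, 5, 6, 6, 7]
step 2: w=[0.2940, 0.2804, 0.2804, 0.0286, 0.0286, 0.0286, 0.0286, 0.0286, 0.0012, 0.0012, 0.0000]  mean=0.6831  Neff=4.0365  idx=[0, 0, 0, 0, 1, 1, 1, 2, 2, 2, 4]

post_mean = 0.6831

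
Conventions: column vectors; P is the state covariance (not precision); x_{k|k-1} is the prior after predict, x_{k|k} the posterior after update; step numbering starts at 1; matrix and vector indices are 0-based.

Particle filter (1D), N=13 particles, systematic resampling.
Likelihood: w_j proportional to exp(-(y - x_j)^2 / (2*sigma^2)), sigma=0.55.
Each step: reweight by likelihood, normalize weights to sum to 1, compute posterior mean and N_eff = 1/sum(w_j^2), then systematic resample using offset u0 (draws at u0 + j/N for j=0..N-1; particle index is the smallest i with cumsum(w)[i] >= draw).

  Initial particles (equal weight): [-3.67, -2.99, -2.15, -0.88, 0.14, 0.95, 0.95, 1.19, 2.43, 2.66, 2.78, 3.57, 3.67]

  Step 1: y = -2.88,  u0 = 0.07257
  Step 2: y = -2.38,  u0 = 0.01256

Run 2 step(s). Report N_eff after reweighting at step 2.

N_eff = 10.6081

step 1: w=[0.2034, 0.5593, 0.2365, 0.0008, 0.0000, 0.0000, 0.0000, 0.0000, 0.0000, 0.0000, 0.0000, 0.0000, 0.0000]  mean=-2.9280  Neff=2.4381  idx=[0, 0, 1, 1, 1, 1, 1, 1, 1, 2, 2, 2, 2]
step 2: w=[0.0084, 0.0084, 0.0713, 0.0713, 0.0713, 0.0713, 0.0713, 0.0713, 0.0713, 0.1209, 0.1209, 0.1209, 0.1209]  mean=-2.5952  Neff=10.6081  idx=[1, 3, 4, 5, 6, 7, 8, 9, 9, 10, 11, 11, 12]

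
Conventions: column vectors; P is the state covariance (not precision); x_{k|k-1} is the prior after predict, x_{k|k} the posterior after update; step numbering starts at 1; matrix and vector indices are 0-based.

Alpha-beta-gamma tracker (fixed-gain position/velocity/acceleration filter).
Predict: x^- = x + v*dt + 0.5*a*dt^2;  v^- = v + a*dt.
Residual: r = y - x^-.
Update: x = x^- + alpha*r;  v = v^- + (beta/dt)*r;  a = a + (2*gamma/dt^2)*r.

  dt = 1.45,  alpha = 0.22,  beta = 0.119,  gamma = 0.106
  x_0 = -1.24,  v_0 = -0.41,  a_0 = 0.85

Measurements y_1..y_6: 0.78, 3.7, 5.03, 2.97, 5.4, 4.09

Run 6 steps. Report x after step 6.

x_post = 15.5753

step 1: x_pred=-0.9409  r=1.7209  x^+=-0.5623  v^+=0.9637  a^+=1.0235
step 2: x_pred=1.9111  r=1.7889  x^+=2.3046  v^+=2.5947  a^+=1.2039
step 3: x_pred=7.3325  r=-2.3025  x^+=6.8260  v^+=4.1514  a^+=0.9717
step 4: x_pred=13.8670  r=-10.8970  x^+=11.4696  v^+=4.6661  a^+=-0.1270
step 5: x_pred=18.1019  r=-12.7019  x^+=15.3075  v^+=3.4395  a^+=-1.4078
step 6: x_pred=18.8148  r=-14.7248  x^+=15.5753  v^+=0.1897  a^+=-2.8925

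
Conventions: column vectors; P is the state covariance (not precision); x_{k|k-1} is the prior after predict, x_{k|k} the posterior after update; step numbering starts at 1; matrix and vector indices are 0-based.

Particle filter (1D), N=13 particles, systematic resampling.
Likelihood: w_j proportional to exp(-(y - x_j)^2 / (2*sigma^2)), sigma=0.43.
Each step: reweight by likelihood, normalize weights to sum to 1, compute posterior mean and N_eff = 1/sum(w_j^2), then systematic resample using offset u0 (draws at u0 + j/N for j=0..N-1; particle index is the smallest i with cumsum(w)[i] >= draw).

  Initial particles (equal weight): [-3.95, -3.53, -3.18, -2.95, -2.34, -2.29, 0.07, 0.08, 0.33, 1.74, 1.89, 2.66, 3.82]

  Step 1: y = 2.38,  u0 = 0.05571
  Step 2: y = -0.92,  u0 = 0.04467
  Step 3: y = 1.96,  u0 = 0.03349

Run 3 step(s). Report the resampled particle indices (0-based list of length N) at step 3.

resampled_idx = [0, 1, 2, 3, 4, 5, 6, 7, 8, 9, 10, 11, 12]

step 1: w=[0.0000, 0.0000, 0.0000, 0.0000, 0.0000, 0.0000, 0.0000, 0.0000, 0.0000, 0.1984, 0.3137, 0.4857, 0.0022]  mean=2.2385  Neff=2.6760  idx=[9, 9, 10, 10, 10, 10, 11, 11, 11, 11, 11, 11, 11]
step 2: w=[0.4107, 0.4107, 0.0447, 0.0447, 0.0447, 0.0447, 0.0000, 0.0000, 0.0000, 0.0000, 0.0000, 0.0000, 0.0000]  mean=1.7668  Neff=2.8961  idx=[0, 0, 0, 0, 0, 1, 1, 1, 1, 1, 1, 3, 5]
step 3: w=[0.0755, 0.0755, 0.0755, 0.0755, 0.0755, 0.0755, 0.0755, 0.0755, 0.0755, 0.0755, 0.0755, 0.0849, 0.0849]  mean=1.7655  Neff=12.9747  idx=[0, 1, 2, 3, 4, 5, 6, 7, 8, 9, 10, 11, 12]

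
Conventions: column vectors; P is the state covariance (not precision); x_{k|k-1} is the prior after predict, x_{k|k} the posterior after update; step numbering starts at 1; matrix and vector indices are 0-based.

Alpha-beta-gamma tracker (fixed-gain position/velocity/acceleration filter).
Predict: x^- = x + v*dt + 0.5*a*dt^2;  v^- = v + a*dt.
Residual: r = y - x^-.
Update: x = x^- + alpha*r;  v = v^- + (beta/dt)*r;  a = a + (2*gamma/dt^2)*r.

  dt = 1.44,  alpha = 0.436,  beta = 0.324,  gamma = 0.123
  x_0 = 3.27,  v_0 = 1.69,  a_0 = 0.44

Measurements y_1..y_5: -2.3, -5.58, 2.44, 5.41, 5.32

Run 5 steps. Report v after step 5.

v_post = 2.0674

step 1: x_pred=6.1598  r=-8.4598  x^+=2.4713  v^+=0.4201  a^+=-0.5636
step 2: x_pred=2.4920  r=-8.0720  x^+=-1.0274  v^+=-2.2077  a^+=-1.5212
step 3: x_pred=-5.7837  r=8.2237  x^+=-2.1981  v^+=-2.5479  a^+=-0.5456
step 4: x_pred=-6.4328  r=11.8428  x^+=-1.2694  v^+=-0.6690  a^+=0.8593
step 5: x_pred=-1.3417  r=6.6617  x^+=1.5628  v^+=2.0674  a^+=1.6496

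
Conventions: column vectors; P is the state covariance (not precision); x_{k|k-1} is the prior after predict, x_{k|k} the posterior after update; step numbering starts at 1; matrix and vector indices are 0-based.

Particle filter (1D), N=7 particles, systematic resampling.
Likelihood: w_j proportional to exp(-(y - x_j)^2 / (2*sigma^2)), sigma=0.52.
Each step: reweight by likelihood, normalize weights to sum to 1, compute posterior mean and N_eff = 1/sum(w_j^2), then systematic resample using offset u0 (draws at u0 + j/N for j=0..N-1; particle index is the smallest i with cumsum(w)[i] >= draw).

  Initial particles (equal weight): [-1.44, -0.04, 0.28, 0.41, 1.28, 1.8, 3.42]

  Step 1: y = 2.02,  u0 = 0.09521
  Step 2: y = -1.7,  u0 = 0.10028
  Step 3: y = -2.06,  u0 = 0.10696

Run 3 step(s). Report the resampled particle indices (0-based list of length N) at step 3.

step 1: w=[0.0000, 0.0003, 0.0028, 0.0063, 0.2759, 0.6944, 0.0203]  mean=1.6758  Neff=1.7895  idx=[4, 4, 5, 5, 5, 5, 5]
step 2: w=[0.4976, 0.4976, 0.0010, 0.0010, 0.0010, 0.0010, 0.0010]  mean=1.2825  Neff=2.0197  idx=[0, 0, 0, 1, 1, 1, 1]
step 3: w=[0.1429, 0.1429, 0.1429, 0.1429, 0.1429, 0.1429, 0.1429]  mean=1.2800  Neff=7.0000  idx=[0, 1, 2, 3, 4, 5, 6]

resampled_idx = [0, 1, 2, 3, 4, 5, 6]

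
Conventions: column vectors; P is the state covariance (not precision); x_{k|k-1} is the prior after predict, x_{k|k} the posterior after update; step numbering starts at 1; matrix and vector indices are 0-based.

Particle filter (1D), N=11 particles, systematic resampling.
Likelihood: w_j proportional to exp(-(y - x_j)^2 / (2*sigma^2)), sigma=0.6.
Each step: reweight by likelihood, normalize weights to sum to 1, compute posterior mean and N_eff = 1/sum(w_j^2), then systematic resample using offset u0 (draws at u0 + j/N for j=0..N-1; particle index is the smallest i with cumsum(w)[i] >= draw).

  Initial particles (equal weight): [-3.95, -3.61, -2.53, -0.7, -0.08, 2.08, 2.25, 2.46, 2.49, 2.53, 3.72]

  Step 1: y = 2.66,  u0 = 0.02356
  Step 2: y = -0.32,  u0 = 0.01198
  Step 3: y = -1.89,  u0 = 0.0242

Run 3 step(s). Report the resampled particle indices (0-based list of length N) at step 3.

resampled_idx = [0, 0, 1, 2, 3, 3, 4, 5, 6, 6, 7]

step 1: w=[0.0000, 0.0000, 0.0000, 0.0000, 0.0000, 0.1389, 0.1755, 0.2097, 0.2129, 0.2165, 0.0465]  mean=2.4505  Neff=5.3076  idx=[5, 5, 6, 6, 7, 7, 8, 8, 9, 9, 9]
step 2: w=[0.3374, 0.3374, 0.1043, 0.1043, 0.0219, 0.0219, 0.0174, 0.0174, 0.0127, 0.0127, 0.0127]  mean=2.1635  Neff=3.9770  idx=[0, 0, 0, 0, 1, 1, 1, 1, 2, 3, 5]
step 3: w=[0.1204, 0.1204, 0.1204, 0.1204, 0.1204, 0.1204, 0.1204, 0.1204, 0.0177, 0.0177, 0.0015]  mean=2.0866  Neff=8.5793  idx=[0, 0, 1, 2, 3, 3, 4, 5, 6, 6, 7]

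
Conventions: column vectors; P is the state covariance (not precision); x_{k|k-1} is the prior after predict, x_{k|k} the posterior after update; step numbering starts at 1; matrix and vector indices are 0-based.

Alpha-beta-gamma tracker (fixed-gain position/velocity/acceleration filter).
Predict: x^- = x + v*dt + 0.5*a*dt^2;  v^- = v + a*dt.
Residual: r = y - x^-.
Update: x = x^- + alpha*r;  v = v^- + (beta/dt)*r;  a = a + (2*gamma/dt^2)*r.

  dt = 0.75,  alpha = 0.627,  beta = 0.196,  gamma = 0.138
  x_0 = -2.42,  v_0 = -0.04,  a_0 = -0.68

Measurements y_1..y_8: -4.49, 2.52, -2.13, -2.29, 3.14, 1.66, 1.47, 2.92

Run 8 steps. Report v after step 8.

step 1: x_pred=-2.6412  r=-1.8488  x^+=-3.8004  v^+=-1.0331  a^+=-1.5871
step 2: x_pred=-5.0216  r=7.5416  x^+=-0.2930  v^+=-0.2526  a^+=2.1133
step 3: x_pred=0.1119  r=-2.2419  x^+=-1.2938  v^+=0.7465  a^+=1.0133
step 4: x_pred=-0.4489  r=-1.8411  x^+=-1.6033  v^+=1.0253  a^+=0.1099
step 5: x_pred=-0.8033  r=3.9433  x^+=1.6691  v^+=2.1383  a^+=2.0448
step 6: x_pred=3.8480  r=-2.1880  x^+=2.4761  v^+=3.1001  a^+=0.9712
step 7: x_pred=5.0744  r=-3.6044  x^+=2.8144  v^+=2.8866  a^+=-0.7973
step 8: x_pred=4.7551  r=-1.8351  x^+=3.6045  v^+=1.8090  a^+=-1.6978

v_post = 1.8090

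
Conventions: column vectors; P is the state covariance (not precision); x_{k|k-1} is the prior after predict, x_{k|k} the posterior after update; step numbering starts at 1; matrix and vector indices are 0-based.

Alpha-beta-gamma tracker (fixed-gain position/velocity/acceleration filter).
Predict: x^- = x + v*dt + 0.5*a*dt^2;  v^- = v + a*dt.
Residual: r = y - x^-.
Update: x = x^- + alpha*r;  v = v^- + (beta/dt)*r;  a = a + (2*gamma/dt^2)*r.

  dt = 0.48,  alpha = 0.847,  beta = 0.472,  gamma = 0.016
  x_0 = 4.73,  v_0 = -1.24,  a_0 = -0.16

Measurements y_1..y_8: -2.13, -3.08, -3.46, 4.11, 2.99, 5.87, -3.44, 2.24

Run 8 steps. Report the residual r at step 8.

resid = 7.0446

step 1: x_pred=4.1164  r=-6.2464  x^+=-1.1743  v^+=-7.4591  a^+=-1.0276
step 2: x_pred=-4.8730  r=1.7930  x^+=-3.3543  v^+=-6.1891  a^+=-0.7785
step 3: x_pred=-6.4148  r=2.9548  x^+=-3.9121  v^+=-3.6573  a^+=-0.3681
step 4: x_pred=-5.7100  r=9.8200  x^+=2.6075  v^+=5.8223  a^+=0.9958
step 5: x_pred=5.5170  r=-2.5270  x^+=3.3766  v^+=3.8154  a^+=0.6448
step 6: x_pred=5.2823  r=0.5877  x^+=5.7801  v^+=4.7028  a^+=0.7264
step 7: x_pred=8.1211  r=-11.5611  x^+=-1.6711  v^+=-6.3169  a^+=-0.8793
step 8: x_pred=-4.8046  r=7.0446  x^+=1.1622  v^+=0.1882  a^+=0.0991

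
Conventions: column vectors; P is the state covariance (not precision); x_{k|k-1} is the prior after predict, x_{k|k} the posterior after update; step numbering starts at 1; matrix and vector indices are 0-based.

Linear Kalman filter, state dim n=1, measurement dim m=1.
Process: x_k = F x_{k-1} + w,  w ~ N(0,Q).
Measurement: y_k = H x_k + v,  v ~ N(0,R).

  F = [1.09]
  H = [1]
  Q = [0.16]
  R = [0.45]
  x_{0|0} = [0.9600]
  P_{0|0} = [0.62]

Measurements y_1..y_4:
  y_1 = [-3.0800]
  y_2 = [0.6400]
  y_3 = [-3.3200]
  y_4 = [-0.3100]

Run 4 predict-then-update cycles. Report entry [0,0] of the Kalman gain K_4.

step 1: x^-=[1.0464]  P^-=[0.8966]  S=[1.3466]  K=[0.6658]  nu=[-4.1264]  x^+=[-1.7011]  P^+=[0.2996]
step 2: x^-=[-1.8542]  P^-=[0.5160]  S=[0.9660]  K=[0.5342]  nu=[2.4942]  x^+=[-0.5219]  P^+=[0.2404]
step 3: x^-=[-0.5689]  P^-=[0.4456]  S=[0.8956]  K=[0.4975]  nu=[-2.7511]  x^+=[-1.9377]  P^+=[0.2239]
step 4: x^-=[-2.1120]  P^-=[0.4260]  S=[0.8760]  K=[0.4863]  nu=[1.8020]  x^+=[-1.2357]  P^+=[0.2188]

K[0,0] = 0.4863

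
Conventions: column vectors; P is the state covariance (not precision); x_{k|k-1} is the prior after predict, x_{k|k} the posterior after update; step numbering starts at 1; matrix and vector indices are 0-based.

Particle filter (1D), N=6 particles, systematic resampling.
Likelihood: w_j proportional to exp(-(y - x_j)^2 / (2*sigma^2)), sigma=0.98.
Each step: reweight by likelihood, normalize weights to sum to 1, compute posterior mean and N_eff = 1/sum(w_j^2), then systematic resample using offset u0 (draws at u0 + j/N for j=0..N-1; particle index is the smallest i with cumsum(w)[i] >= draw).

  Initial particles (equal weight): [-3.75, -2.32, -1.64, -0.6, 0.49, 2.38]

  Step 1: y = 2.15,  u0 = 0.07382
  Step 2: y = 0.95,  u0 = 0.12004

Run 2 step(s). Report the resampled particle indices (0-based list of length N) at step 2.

resampled_idx = [0, 0, 1, 3, 4, 5]

step 1: w=[0.0000, 0.0000, 0.0005, 0.0158, 0.1935, 0.7902]  mean=1.9651  Neff=1.5104  idx=[4, 5, 5, 5, 5, 5]
step 2: w=[0.3419, 0.1316, 0.1316, 0.1316, 0.1316, 0.1316]  mean=1.7339  Neff=4.9140  idx=[0, 0, 1, 3, 4, 5]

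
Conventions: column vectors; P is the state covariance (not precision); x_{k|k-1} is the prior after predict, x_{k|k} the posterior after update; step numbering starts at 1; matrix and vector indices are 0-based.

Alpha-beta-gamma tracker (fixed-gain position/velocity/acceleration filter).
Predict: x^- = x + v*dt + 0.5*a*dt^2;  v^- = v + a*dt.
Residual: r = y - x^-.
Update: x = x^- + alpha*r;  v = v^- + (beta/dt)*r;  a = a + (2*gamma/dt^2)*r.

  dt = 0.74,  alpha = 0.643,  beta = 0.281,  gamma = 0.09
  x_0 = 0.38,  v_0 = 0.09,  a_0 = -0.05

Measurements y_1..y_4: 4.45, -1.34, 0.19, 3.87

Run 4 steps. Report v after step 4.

v_post = 0.4644

step 1: x_pred=0.4329  r=4.0171  x^+=3.0159  v^+=1.5784  a^+=1.2704
step 2: x_pred=4.5318  r=-5.8718  x^+=0.7562  v^+=0.2889  a^+=-0.6596
step 3: x_pred=0.7894  r=-0.5994  x^+=0.4040  v^+=-0.4269  a^+=-0.8567
step 4: x_pred=-0.1465  r=4.0165  x^+=2.4361  v^+=0.4644  a^+=0.4636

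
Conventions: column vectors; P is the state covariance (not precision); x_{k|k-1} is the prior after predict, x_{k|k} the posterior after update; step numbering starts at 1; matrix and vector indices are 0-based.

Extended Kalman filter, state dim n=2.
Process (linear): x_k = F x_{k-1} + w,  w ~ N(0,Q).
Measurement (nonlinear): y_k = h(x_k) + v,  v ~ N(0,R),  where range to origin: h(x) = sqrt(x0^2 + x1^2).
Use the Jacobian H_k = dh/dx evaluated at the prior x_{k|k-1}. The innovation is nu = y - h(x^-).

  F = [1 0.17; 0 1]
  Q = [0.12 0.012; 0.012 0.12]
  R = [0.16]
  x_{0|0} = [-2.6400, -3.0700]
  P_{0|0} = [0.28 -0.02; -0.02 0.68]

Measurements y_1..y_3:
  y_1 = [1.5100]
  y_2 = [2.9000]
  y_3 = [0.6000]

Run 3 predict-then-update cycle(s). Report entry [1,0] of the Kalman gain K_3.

K[1,0] = -0.3607

step 1: x^-=[-3.1619, -3.0700]  P^-=[0.4129 0.1076; 0.1076 0.8000]  H_jac=[-0.7175 -0.6966]  S=[0.8683]  K=[-0.4275; -0.7307]  nu=[-2.8971]  x^+=[-1.9235, -0.9530]  P^+=[0.2542 -0.1636; -0.1636 0.3364]
step 2: x^-=[-2.0855, -0.9530]  P^-=[0.3283 -0.0944; -0.0944 0.4564]  H_jac=[-0.9095 -0.4156]  S=[0.4390]  K=[-0.5907; -0.2364]  nu=[0.6071]  x^+=[-2.4441, -1.0965]  P^+=[0.1751 -0.1557; -0.1557 0.4318]
step 3: x^-=[-2.6305, -1.0965]  P^-=[0.2546 -0.0703; -0.0703 0.5518]  H_jac=[-0.9230 -0.3847]  S=[0.4087]  K=[-0.5089; -0.3607]  nu=[-2.2499]  x^+=[-1.4856, -0.2850]  P^+=[0.1488 -0.1453; -0.1453 0.4987]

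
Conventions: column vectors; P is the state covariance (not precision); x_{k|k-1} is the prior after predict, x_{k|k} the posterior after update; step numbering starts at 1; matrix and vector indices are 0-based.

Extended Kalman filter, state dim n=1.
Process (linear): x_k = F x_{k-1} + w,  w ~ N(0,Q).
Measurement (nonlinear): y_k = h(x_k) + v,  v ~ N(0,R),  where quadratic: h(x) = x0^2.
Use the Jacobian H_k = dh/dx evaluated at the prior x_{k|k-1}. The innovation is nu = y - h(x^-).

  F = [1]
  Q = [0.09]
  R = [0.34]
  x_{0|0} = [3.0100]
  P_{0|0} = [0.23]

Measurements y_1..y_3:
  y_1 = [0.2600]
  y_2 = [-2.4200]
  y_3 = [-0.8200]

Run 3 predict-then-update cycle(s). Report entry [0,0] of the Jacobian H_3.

step 1: x^-=[3.0100]  P^-=[0.3200]  H_jac=[6.0200]  S=[11.9369]  K=[0.1614]  nu=[-8.8001]  x^+=[1.5898]  P^+=[0.0091]
step 2: x^-=[1.5898]  P^-=[0.0991]  H_jac=[3.1797]  S=[1.3421]  K=[0.2348]  nu=[-4.9475]  x^+=[0.4280]  P^+=[0.0251]
step 3: x^-=[0.4280]  P^-=[0.1151]  H_jac=[0.8560]  S=[0.4244]  K=[0.2322]  nu=[-1.0032]  x^+=[0.1951]  P^+=[0.0922]

H_jac[0,0] = 0.8560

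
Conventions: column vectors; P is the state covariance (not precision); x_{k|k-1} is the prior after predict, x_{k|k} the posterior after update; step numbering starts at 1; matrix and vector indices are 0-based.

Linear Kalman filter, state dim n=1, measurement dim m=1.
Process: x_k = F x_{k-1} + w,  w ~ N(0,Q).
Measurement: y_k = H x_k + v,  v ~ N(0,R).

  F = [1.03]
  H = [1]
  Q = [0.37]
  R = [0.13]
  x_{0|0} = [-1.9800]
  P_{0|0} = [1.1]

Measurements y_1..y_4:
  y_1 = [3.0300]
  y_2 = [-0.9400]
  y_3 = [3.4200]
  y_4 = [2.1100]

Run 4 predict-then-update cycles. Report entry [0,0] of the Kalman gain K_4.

K[0,0] = 0.7864

step 1: x^-=[-2.0394]  P^-=[1.5370]  S=[1.6670]  K=[0.9220]  nu=[5.0694]  x^+=[2.6347]  P^+=[0.1199]
step 2: x^-=[2.7137]  P^-=[0.4972]  S=[0.6272]  K=[0.7927]  nu=[-3.6537]  x^+=[-0.1826]  P^+=[0.1031]
step 3: x^-=[-0.1881]  P^-=[0.4793]  S=[0.6093]  K=[0.7867]  nu=[3.6081]  x^+=[2.6502]  P^+=[0.1023]
step 4: x^-=[2.7297]  P^-=[0.4785]  S=[0.6085]  K=[0.7864]  nu=[-0.6197]  x^+=[2.2424]  P^+=[0.1022]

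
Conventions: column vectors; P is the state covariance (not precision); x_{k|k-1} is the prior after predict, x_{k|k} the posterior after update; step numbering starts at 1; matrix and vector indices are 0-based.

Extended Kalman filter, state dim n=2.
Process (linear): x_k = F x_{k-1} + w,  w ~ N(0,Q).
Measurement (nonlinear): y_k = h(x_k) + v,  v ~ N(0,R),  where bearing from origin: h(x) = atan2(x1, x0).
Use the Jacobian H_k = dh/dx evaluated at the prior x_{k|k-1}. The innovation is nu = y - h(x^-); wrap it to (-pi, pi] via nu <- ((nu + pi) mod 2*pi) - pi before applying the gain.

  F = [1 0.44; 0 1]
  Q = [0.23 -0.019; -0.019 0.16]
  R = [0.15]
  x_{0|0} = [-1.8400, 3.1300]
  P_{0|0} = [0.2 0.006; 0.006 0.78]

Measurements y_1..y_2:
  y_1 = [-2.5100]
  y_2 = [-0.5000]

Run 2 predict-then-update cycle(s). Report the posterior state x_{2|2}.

step 1: x^-=[-0.4628, 3.1300]  P^-=[0.5863 0.3302; 0.3302 0.9400]  H_jac=[-0.3127 -0.0462]  S=[0.2189]  K=[-0.9073; -0.6702]  nu=[2.0556]  x^+=[-2.3278, 1.7522]  P^+=[0.4061 0.1971; 0.1971 0.8417]
step 2: x^-=[-1.5568, 1.7522]  P^-=[0.9725 0.5484; 0.5484 1.0017]  H_jac=[-0.3189 -0.2834]  S=[0.4285]  K=[-1.0866; -1.0706]  nu=[-2.7972]  x^+=[1.4826, 4.7470]  P^+=[0.4666 0.0500; 0.0500 0.5105]

x_post = [1.4826, 4.7470]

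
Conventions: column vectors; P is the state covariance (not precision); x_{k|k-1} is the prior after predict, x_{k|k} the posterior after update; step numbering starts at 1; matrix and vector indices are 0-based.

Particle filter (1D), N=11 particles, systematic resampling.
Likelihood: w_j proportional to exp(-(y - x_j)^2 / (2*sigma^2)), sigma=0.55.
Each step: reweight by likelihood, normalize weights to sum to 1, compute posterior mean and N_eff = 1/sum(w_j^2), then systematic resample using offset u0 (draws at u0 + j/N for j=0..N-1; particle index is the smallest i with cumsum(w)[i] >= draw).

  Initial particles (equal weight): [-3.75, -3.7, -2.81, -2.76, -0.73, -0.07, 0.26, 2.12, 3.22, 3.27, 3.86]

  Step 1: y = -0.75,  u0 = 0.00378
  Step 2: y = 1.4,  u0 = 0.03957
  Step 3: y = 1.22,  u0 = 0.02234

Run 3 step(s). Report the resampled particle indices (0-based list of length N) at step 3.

resampled_idx = [0, 2, 5, 5, 6, 7, 7, 8, 9, 9, 10]

step 1: w=[0.0000, 0.0000, 0.0005, 0.0008, 0.6048, 0.2818, 0.1121, 0.0000, 0.0000, 0.0000, 0.0000]  mean=-0.4357  Neff=2.1846  idx=[4, 4, 4, 4, 4, 4, 4, 5, 5, 5, 6]
step 2: w=[0.0027, 0.0027, 0.0027, 0.0027, 0.0027, 0.0027, 0.0027, 0.1372, 0.1372, 0.1372, 0.5696]  mean=0.1055  Neff=2.6253  idx=[7, 7, 8, 9, 9, 10, 10, 10, 10, 10, 10]
step 3: w=[0.0393, 0.0393, 0.0393, 0.0393, 0.0393, 0.1340, 0.1340, 0.1340, 0.1340, 0.1340, 0.1340]  mean=0.1952  Neff=8.6683  idx=[0, 2, 5, 5, 6, 7, 7, 8, 9, 9, 10]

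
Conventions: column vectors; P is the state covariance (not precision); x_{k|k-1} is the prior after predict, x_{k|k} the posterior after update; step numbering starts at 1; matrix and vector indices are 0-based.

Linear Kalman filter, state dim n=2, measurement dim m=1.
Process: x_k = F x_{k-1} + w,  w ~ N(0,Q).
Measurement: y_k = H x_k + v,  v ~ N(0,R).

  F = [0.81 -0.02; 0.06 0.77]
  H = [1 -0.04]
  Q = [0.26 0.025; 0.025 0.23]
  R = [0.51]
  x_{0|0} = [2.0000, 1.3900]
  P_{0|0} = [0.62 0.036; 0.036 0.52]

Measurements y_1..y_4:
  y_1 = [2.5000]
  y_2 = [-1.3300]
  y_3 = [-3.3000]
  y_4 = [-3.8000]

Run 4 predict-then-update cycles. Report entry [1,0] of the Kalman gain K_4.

K[1,0] = 0.0322

step 1: x^-=[1.5922, 1.1903]  P^-=[0.6658 0.0695; 0.0695 0.5439]  S=[1.1711]  K=[0.5662; 0.0408]  nu=[0.9554]  x^+=[2.1331, 1.2293]  P^+=[0.2904 0.0425; 0.0425 0.5419]
step 2: x^-=[1.7032, 1.0745]  P^-=[0.4494 0.0572; 0.0572 0.5563]  S=[0.9557]  K=[0.4678; 0.0366]  nu=[-2.9903]  x^+=[0.3043, 0.9651]  P^+=[0.2402 0.0409; 0.0409 0.5550]
step 3: x^-=[0.2272, 0.7614]  P^-=[0.4165 0.0536; 0.0536 0.5637]  S=[0.9231]  K=[0.4489; 0.0336]  nu=[-3.4967]  x^+=[-1.3424, 0.6439]  P^+=[0.2305 0.0396; 0.0396 0.5627]
step 4: x^-=[-1.1002, 0.4153]  P^-=[0.4102 0.0522; 0.0522 0.5681]  S=[0.9169]  K=[0.4451; 0.0322]  nu=[-2.6832]  x^+=[-2.2944, 0.3290]  P^+=[0.2285 0.0391; 0.0391 0.5671]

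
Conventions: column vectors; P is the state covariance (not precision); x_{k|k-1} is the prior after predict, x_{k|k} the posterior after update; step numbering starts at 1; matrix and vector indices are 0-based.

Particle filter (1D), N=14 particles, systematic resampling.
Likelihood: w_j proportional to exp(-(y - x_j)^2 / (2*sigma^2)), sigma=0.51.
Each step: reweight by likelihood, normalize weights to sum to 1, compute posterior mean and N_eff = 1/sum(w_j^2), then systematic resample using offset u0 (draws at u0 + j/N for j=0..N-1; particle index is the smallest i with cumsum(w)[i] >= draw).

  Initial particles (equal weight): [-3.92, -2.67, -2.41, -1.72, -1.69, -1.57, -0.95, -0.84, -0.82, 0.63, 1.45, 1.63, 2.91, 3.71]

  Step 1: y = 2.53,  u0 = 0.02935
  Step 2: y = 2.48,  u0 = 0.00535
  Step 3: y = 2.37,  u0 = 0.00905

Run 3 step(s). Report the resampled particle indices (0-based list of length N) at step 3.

step 1: w=[0.0000, 0.0000, 0.0000, 0.0000, 0.0000, 0.0000, 0.0000, 0.0000, 0.0000, 0.0008, 0.0928, 0.1842, 0.6620, 0.0601]  mean=2.5849  Neff=2.0642  idx=[10, 11, 11, 11, 12, 12, 12, 12, 12, 12, 12, 12, 12, 13]
step 2: w=[0.0180, 0.0344, 0.0344, 0.0344, 0.0968, 0.0968, 0.0968, 0.0968, 0.0968, 0.0968, 0.0968, 0.0968, 0.0968, 0.0075]  mean=2.7576  Neff=11.3294  idx=[0, 2, 4, 5, 5, 6, 7, 7, 8, 9, 10, 10, 11, 12]
step 3: w=[0.0266, 0.0472, 0.0772, 0.0772, 0.0772, 0.0772, 0.0772, 0.0772, 0.0772, 0.0772, 0.0772, 0.0772, 0.0772, 0.0772]  mean=2.8108  Neff=13.4361  idx=[0, 2, 3, 3, 4, 5, 6, 7, 8, 9, 10, 11, 12, 13]

resampled_idx = [0, 2, 3, 3, 4, 5, 6, 7, 8, 9, 10, 11, 12, 13]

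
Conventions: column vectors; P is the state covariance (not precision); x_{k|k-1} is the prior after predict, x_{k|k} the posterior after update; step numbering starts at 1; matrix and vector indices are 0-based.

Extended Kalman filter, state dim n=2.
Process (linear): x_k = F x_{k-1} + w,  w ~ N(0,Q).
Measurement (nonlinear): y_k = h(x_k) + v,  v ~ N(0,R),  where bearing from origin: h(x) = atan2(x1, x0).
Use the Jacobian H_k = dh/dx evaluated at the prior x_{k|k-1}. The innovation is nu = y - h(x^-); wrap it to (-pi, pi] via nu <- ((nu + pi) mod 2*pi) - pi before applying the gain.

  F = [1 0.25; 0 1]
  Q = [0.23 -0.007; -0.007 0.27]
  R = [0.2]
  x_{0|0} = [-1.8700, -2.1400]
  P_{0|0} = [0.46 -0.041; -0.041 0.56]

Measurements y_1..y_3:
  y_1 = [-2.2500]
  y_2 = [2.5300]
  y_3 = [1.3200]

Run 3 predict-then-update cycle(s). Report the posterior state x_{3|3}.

x_post = [-3.6333, 0.4272]

step 1: x^-=[-2.4050, -2.1400]  P^-=[0.7045 0.0920; 0.0920 0.8300]  H_jac=[0.2065 -0.2321]  S=[0.2659]  K=[0.4668; -0.6529]  nu=[0.1644]  x^+=[-2.3282, -2.2474]  P^+=[0.6466 0.1730; 0.1730 0.7167]
step 2: x^-=[-2.8901, -2.2474]  P^-=[1.0079 0.3452; 0.3452 0.9867]  H_jac=[0.1677 -0.2156]  S=[0.2492]  K=[0.3794; -0.6213]  nu=[-1.2725]  x^+=[-3.3729, -1.4567]  P^+=[0.9720 0.4040; 0.4040 0.8904]
step 3: x^-=[-3.7370, -1.4567]  P^-=[1.4596 0.6196; 0.6196 1.1604]  H_jac=[0.0905 -0.2323]  S=[0.2485]  K=[-0.0473; -0.8589]  nu=[-2.1933]  x^+=[-3.6333, 0.4272]  P^+=[1.4591 0.6095; 0.6095 0.9771]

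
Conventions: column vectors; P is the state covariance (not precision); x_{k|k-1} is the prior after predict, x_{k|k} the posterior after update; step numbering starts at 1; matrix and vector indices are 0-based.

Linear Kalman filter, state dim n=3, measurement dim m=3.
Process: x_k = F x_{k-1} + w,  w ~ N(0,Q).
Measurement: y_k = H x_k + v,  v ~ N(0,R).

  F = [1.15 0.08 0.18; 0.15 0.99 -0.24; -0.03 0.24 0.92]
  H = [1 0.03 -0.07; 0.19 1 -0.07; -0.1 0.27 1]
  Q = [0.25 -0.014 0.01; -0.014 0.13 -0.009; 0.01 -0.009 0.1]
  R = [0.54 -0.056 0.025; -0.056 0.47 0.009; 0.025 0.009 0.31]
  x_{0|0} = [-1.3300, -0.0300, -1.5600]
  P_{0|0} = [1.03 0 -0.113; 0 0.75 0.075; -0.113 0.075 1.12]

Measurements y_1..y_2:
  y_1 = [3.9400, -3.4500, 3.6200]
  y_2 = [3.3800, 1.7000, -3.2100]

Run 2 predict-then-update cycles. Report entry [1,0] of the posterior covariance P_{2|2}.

step 1: x^-=[-1.8127, 0.1452, -1.4025]  P^-=[1.6086 0.2148 0.0642; 0.2148 0.9253 -0.0351; 0.0642 -0.0351 1.1315]  S=[2.1591 0.4961 -0.0860; 0.4961 1.5437 0.1167; -0.0860 0.1167 1.4816]  K=[0.7230 0.1012 0.0079; -0.0283 0.6305 0.0791; 0.0558 -0.1421 0.7674]  nu=[5.6502, -3.3490, 4.8020]  x^+=[1.9711, -1.7464, 3.0737]  P^+=[0.3922 -0.0619 0.0774; -0.0619 0.3062 -0.0594; 0.0774 -0.0594 0.2618]
step 2: x^-=[2.6804, -2.1709, 2.3495]  P^-=[0.7981 -0.0334 0.1033; -0.0334 0.4583 -0.0356; 0.1033 -0.0356 0.3100]  S=[1.3237 0.0713 0.0219; 0.0713 0.9482 0.0829; 0.0219 0.0829 0.6233]  K=[0.5929 0.0732 -0.0074; -0.0399 0.4749 0.0850; 0.0576 -0.0856 0.4747]  nu=[0.9292, 3.5261, -4.7053]  x^+=[3.5240, -0.9334, -0.1323]  P^+=[0.3218 -0.0558 0.0604; -0.0558 0.2340 -0.0392; 0.0604 -0.0392 0.1644]

P_post[1,0] = -0.0558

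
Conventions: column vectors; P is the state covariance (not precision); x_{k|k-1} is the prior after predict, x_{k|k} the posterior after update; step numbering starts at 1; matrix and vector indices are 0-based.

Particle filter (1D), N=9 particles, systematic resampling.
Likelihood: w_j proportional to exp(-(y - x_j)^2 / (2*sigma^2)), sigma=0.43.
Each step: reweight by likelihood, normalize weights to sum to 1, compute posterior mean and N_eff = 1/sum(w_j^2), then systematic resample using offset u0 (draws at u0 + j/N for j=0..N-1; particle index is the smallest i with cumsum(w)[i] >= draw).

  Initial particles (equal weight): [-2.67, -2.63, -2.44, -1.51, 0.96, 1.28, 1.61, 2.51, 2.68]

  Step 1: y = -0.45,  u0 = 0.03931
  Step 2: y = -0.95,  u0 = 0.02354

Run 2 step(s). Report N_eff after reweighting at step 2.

N_eff = 8.0002

step 1: w=[0.0000, 0.0000, 0.0004, 0.9060, 0.0875, 0.0058, 0.0002, 0.0000, 0.0000]  mean=-1.2777  Neff=1.2068  idx=[3, 3, 3, 3, 3, 3, 3, 3, 4]
step 2: w=[0.1250, 0.1250, 0.1250, 0.1250, 0.1250, 0.1250, 0.1250, 0.1250, 0.0000]  mean=-1.5100  Neff=8.0002  idx=[0, 1, 1, 2, 3, 4, 5, 6, 7]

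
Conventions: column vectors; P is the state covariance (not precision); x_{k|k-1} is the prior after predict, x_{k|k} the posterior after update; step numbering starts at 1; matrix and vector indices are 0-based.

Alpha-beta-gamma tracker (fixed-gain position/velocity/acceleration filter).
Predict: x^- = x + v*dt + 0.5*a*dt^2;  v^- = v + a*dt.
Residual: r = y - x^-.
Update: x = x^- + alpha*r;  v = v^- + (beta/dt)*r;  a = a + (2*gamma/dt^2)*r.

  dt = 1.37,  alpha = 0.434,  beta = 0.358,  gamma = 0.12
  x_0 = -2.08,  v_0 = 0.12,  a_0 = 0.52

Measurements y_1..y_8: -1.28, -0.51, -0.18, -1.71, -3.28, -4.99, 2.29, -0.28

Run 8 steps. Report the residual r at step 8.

resid = 6.1887

step 1: x_pred=-1.4276  r=0.1476  x^+=-1.3635  v^+=0.8710  a^+=0.5389
step 2: x_pred=0.3354  r=-0.8454  x^+=-0.0315  v^+=1.3883  a^+=0.4308
step 3: x_pred=2.2747  r=-2.4547  x^+=1.2094  v^+=1.3370  a^+=0.1169
step 4: x_pred=3.1508  r=-4.8608  x^+=1.0412  v^+=0.2270  a^+=-0.5047
step 5: x_pred=0.8785  r=-4.1585  x^+=-0.9263  v^+=-1.5511  a^+=-1.0364
step 6: x_pred=-4.0239  r=-0.9661  x^+=-4.4432  v^+=-3.2235  a^+=-1.1600
step 7: x_pred=-9.9479  r=12.2379  x^+=-4.6367  v^+=-1.6147  a^+=0.4049
step 8: x_pred=-6.4687  r=6.1887  x^+=-3.7828  v^+=0.5573  a^+=1.1963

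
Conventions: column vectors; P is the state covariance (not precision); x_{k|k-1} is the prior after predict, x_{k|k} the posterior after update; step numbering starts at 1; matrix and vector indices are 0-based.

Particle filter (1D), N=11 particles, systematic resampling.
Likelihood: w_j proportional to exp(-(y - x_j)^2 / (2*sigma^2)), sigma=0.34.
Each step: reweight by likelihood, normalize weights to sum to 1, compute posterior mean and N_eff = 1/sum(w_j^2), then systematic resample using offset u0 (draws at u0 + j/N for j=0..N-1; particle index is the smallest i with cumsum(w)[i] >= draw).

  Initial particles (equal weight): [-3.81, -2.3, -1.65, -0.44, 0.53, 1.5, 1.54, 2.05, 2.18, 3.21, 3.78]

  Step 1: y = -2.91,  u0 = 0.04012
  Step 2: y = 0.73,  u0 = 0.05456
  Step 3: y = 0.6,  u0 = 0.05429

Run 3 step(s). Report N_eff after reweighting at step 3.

step 1: w=[0.1302, 0.8653, 0.0045, 0.0000, 0.0000, 0.0000, 0.0000, 0.0000, 0.0000, 0.0000, 0.0000]  mean=-2.4937  Neff=1.3060  idx=[0, 1, 1, 1, 1, 1, 1, 1, 1, 1, 1]
step 2: w=[0.0000, 0.1000, 0.1000, 0.1000, 0.1000, 0.1000, 0.1000, 0.1000, 0.1000, 0.1000, 0.1000]  mean=-2.3000  Neff=10.0000  idx=[1, 2, 3, 4, 5, 6, 7, 7, 8, 9, 10]
step 3: w=[0.0909, 0.0909, 0.0909, 0.0909, 0.0909, 0.0909, 0.0909, 0.0909, 0.0909, 0.0909, 0.0909]  mean=-2.3000  Neff=11.0000  idx=[0, 1, 2, 3, 4, 5, 6, 7, 8, 9, 10]

N_eff = 11.0000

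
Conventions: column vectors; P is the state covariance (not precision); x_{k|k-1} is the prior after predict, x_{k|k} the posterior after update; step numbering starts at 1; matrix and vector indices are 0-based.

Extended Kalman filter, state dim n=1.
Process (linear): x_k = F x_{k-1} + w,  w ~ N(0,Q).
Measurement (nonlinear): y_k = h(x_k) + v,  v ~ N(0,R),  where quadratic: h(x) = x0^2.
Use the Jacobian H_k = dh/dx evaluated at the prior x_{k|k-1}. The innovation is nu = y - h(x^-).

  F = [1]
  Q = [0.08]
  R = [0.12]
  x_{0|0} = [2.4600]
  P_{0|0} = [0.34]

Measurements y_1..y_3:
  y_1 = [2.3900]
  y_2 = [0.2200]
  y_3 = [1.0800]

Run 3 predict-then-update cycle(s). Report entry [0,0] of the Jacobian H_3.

step 1: x^-=[2.4600]  P^-=[0.4200]  H_jac=[4.9200]  S=[10.2867]  K=[0.2009]  nu=[-3.6616]  x^+=[1.7245]  P^+=[0.0049]
step 2: x^-=[1.7245]  P^-=[0.0849]  H_jac=[3.4489]  S=[1.1299]  K=[0.2592]  nu=[-2.7537]  x^+=[1.0108]  P^+=[0.0090]
step 3: x^-=[1.0108]  P^-=[0.0890]  H_jac=[2.0216]  S=[0.4838]  K=[0.3720]  nu=[0.0583]  x^+=[1.0325]  P^+=[0.0221]

H_jac[0,0] = 2.0216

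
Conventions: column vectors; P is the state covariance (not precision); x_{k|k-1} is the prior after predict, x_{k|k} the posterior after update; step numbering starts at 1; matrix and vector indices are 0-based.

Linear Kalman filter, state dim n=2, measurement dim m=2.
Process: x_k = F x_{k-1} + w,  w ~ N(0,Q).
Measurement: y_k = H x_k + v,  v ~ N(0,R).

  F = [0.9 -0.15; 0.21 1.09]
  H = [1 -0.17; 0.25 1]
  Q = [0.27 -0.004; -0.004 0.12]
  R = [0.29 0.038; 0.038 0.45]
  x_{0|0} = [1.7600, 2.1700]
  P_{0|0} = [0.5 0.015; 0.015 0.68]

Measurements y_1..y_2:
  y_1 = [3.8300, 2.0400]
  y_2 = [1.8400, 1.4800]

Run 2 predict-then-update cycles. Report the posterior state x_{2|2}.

step 1: x^-=[1.2585, 2.7349]  P^-=[0.6863 -0.0064; -0.0064 0.9568]  S=[1.0061 0.0407; 0.0407 1.4465]  K=[0.6793 0.0950; -0.1950 0.6659]  nu=[3.0364, -1.0095]  x^+=[3.2253, 1.4705]  P^+=[0.2036 0.0177; 0.0177 0.2878]
step 2: x^-=[2.6822, 2.2802]  P^-=[0.4366 0.0042; 0.0042 0.4790]  S=[0.7391 0.0698; 0.0698 0.9584]  K=[0.5827 0.0759; -0.1528 0.5120]  nu=[-0.4546, -1.4707]  x^+=[2.3057, 1.5966]  P^+=[0.1740 0.0128; 0.0128 0.2214]

x_post = [2.3057, 1.5966]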